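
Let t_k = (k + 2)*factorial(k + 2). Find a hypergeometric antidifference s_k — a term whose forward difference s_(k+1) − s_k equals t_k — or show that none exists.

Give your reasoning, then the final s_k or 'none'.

s_k = factorial(k + 2)

The ratio is (k + 3)**2/(k + 2).
Gosper form: A/B · C(k+1)/C(k) with A=k + 3, B=1, C=k + 2.
Key eq: (k + 3)·f(k+1) = (1)·f(k) + (k + 2).
d = 0 from the (1,0,1) case.
Coefficient equations give f(k) = 1.
So s_k = (B(k−1)f/C)·t_k = (1/(k + 2))·t_k = factorial(k + 2).
Verify: (k + 2)*factorial(k + 2) matches t_k.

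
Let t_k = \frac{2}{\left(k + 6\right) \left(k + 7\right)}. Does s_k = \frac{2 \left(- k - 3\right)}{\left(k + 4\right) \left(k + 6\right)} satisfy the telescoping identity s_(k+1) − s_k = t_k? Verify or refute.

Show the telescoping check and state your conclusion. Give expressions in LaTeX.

s_(k+1) = 2*(-k - 4)/((k + 5)*(k + 7))
s_(k+1) − s_k = 2*(k**2 + 7*k + 9)/(k**4 + 22*k**3 + 179*k**2 + 638*k + 840)
(s_(k+1) − s_k) − t_k = 2*(-2*k - 11)/(k**4 + 22*k**3 + 179*k**2 + 638*k + 840)

Invalid: residual \frac{2 \left(- 2 k - 11\right)}{k^{4} + 22 k^{3} + 179 k^{2} + 638 k + 840} ≠ 0.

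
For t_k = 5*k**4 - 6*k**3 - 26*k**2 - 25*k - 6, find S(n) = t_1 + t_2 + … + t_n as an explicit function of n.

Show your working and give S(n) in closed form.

t_(k+1)/t_k = (5*k**4 + 14*k**3 - 14*k**2 - 75*k - 58)/(5*k**4 - 6*k**3 - 26*k**2 - 25*k - 6).
So A=1 and B=1, with C=k**4 - 6*k**3/5 - 26*k**2/5 - 5*k - 6/5.
Set up (1)·f(k+1) − (1)·f(k) − (k**4 - 6*k**3/5 - 26*k**2/5 - 5*k - 6/5) = 0.
Degrees (0,0,4) ⇒ d ≤ 5.
Solve for f: f(k) = k*(k**4 - 4*k**3 - 4*k**2 - k + 2)/5 (degree 5 ≤ 5).
Certificate R = B(k−1)f/C = k*(k**4 - 4*k**3 - 4*k**2 - k + 2)/(5*k**4 - 6*k**3 - 26*k**2 - 25*k - 6) gives s_k = k*(k**4 - 4*k**3 - 4*k**2 - k + 2).
s_(k+1) − s_k = 5*k**4 - 6*k**3 - 26*k**2 - 25*k - 6 = t_k.
Evaluate: s_(n+1) = n**5 + n**4 - 10*n**3 - 27*n**2 - 23*n - 6; subtract s_(1) = -6 ⇒ S(n) = n*(n**4 + n**3 - 10*n**2 - 27*n - 23).

S(n) = n*(n**4 + n**3 - 10*n**2 - 27*n - 23)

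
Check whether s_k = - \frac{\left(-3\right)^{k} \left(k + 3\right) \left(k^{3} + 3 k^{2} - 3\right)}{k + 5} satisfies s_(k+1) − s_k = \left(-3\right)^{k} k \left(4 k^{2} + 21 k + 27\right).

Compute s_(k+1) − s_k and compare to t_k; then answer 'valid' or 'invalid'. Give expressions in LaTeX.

s_(k+1) = 3*(-3)**k*(k + 4)*((k + 1)**3 + 3*(k + 1)**2 - 3)/(k + 6)
s_(k+1) − s_k = (-3)**k*(4*k**5 + 57*k**4 + 294*k**3 + 657*k**2 + 540*k + 6)/(k**2 + 11*k + 30)
(s_(k+1) − s_k) − t_k = (-3)**k*(-8*k**4 - 84*k**3 - 270*k**2 - 270*k + 6)/(k**2 + 11*k + 30)

Invalid: residual \frac{\left(-3\right)^{k} \left(- 8 k^{4} - 84 k^{3} - 270 k^{2} - 270 k + 6\right)}{k^{2} + 11 k + 30} ≠ 0.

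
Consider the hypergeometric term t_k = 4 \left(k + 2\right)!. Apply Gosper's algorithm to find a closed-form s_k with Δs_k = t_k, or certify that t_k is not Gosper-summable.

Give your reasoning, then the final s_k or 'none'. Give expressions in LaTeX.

none — t_k is not Gosper-summable

t_(k+1)/t_k = k + 3.
Normal form (A,B,C) = (k + 3, 1, 1).
Key eq: (k + 3)·f(k+1) = (1)·f(k) + (1).
Bound: deg f ≤ -1.
Bound -1 < 0, so the key equation has no polynomial solution.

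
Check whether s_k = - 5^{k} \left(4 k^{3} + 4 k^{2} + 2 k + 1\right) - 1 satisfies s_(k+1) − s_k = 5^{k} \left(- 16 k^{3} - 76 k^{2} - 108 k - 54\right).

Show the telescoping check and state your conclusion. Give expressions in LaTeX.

valid (s_(k+1) − s_k reduces to t_k)

s_(k+1) = -5*5**k*(2*k + 4*(k + 1)**3 + 4*(k + 1)**2 + 3) - 1
s_(k+1) − s_k = 5**k*(-16*k**3 - 76*k**2 - 108*k - 54)
(s_(k+1) − s_k) − t_k = 0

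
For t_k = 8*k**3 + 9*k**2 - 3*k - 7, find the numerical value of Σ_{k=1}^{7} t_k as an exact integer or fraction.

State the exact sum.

Ratio r(k) = (8*k**3 + 33*k**2 + 39*k + 7)/(8*k**3 + 9*k**2 - 3*k - 7).
So A=1 and B=1, with C=k**3 + 9*k**2/8 - 3*k/8 - 7/8.
Solve (1)·f(k+1) − (1)·f(k) = k**3 + 9*k**2/8 - 3*k/8 - 7/8.
deg f ≤ 4 (via 0,0,3).
Solve for f: f(k) = k*(k - 2)*(2*k**2 + 3*k + 2)/8 (degree 4 ≤ 4).
Then R = B(k−1)f/C = k*(k - 2)*(2*k**2 + 3*k + 2)/(8*k**3 + 9*k**2 - 3*k - 7), so s_k = R(k)·t_k = k*(2*k**3 - k**2 - 4*k - 4).
s_(k+1) − s_k = 8*k**3 + 9*k**2 - 3*k - 7 = t_k.
Σ_(k=1)^(7) t_k = s_(8) − s_(1) = 7392 − (-7) = 7399.

Σ = 7399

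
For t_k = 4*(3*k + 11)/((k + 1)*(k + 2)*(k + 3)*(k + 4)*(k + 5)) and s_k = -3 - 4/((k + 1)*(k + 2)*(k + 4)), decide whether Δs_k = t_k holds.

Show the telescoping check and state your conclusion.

valid (s_(k+1) − s_k reduces to t_k)

s_(k+1) = -3 - 4/((k + 2)*(k + 3)*(k + 5))
s_(k+1) − s_k = 4*(3*k + 11)/(k**5 + 15*k**4 + 85*k**3 + 225*k**2 + 274*k + 120)
(s_(k+1) − s_k) − t_k = 0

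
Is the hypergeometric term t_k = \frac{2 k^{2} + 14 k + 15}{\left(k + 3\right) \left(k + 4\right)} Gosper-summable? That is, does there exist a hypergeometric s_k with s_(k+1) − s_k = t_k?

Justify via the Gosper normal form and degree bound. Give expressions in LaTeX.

Yes. s_k = \frac{k \left(2 k + 3\right)}{k + 3}.

t_(k+1)/t_k = (k + 3)*(14*k + 2*(k + 1)**2 + 29)/((k + 5)*(2*k**2 + 14*k + 15)).
Gosper form: A/B · C(k+1)/C(k) with A=k + 3, B=k + 5, C=k**2 + 7*k + 15/2.
f must satisfy (k + 3)·f(k+1) − (k + 4)·f(k) = k**2 + 7*k + 15/2.
deg f ≤ 2 (via 1,1,2).
Solve for f: f(k) = k*(2*k + 3)/2 (degree 2 ≤ 2).
So s_k = (B(k−1)f/C)·t_k = (k*(k + 4)*(2*k + 3)/(2*k**2 + 14*k + 15))·t_k = k*(2*k + 3)/(k + 3).
Verify: (2*k**2 + 14*k + 15)/(k**2 + 7*k + 12) matches t_k.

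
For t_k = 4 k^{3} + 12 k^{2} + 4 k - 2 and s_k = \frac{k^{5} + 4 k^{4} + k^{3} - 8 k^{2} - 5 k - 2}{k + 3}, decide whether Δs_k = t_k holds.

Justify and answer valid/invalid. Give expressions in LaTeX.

s_(k+1) = (k**5 + 9*k**4 + 27*k**3 + 29*k**2 + 3*k - 9)/(k + 4)
s_(k+1) − s_k = (4*k**5 + 37*k**4 + 114*k**3 + 127*k**2 + 22*k - 19)/(k**2 + 7*k + 12)
(s_(k+1) − s_k) − t_k = (-3*k**4 - 22*k**3 - 43*k**2 - 12*k + 5)/(k**2 + 7*k + 12)

Invalid: residual \frac{- 3 k^{4} - 22 k^{3} - 43 k^{2} - 12 k + 5}{k^{2} + 7 k + 12} ≠ 0.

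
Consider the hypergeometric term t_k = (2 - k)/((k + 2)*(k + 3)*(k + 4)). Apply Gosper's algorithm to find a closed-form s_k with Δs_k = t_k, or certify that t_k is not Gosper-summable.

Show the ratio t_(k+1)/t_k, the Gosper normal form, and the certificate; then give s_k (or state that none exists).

Ratio r(k) = (k - 1)*(k + 2)/((k - 2)*(k + 5)).
Normal form (A,B,C) = (k + 2, k + 5, k - 2).
Solve (k + 2)·f(k+1) − (k + 4)·f(k) = k - 2.
d = 2 from the (1,1,1) case.
A polynomial solution: f(k) = -k.
R(k) = B(k−1)·f(k)/C(k) = -k*(k + 4)/(k - 2); s_k = R·t_k = k/((k + 2)*(k + 3)).
Verify: (2 - k)/(k**3 + 9*k**2 + 26*k + 24) matches t_k.

s_k = k/((k + 2)*(k + 3))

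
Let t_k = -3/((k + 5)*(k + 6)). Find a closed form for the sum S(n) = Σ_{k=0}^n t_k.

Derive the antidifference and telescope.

S(n) = 3*(-n - 1)/(5*(n + 6))

The ratio is (k + 5)/(k + 7).
So A=k + 5 and B=k + 7, with C=1.
Key eq: (k + 5)·f(k+1) = (k + 6)·f(k) + (1).
d = 1 from the (1,1,0) case.
Solve for f: f(k) = k/5 (degree 1 ≤ 1).
Certificate R = B(k−1)f/C = k*(k + 6)/5 gives s_k = -3*k/(5*k + 25).
s_(k+1) − s_k = -3/(k**2 + 11*k + 30) = t_k.
Evaluate: s_(n+1) = 3*(-n - 1)/(5*(n + 6)); subtract s_(0) = 0 ⇒ S(n) = 3*(-n - 1)/(5*(n + 6)).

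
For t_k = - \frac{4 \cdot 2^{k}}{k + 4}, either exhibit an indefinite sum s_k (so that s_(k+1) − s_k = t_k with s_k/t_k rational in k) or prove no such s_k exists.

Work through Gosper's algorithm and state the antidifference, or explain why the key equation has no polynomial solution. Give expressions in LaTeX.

none — t_k is not Gosper-summable

Compute t_(k+1)/t_k: get 2*(k + 4)/(k + 5).
Gosper form: A/B · C(k+1)/C(k) with A=2*k + 8, B=k + 5, C=1.
Solve (2*k + 8)·f(k+1) − (k + 4)·f(k) = 1.
d = -1 from the (1,1,0) case.
deg f ≤ -1 is impossible — no certificate.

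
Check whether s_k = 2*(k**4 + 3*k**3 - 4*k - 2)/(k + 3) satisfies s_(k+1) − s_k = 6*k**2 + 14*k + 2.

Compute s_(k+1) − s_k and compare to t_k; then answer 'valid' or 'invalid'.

s_(k+1) = 2*(-4*k + (k + 1)**4 + 3*(k + 1)**3 - 6)/(k + 4)
s_(k+1) − s_k = 2*(3*k**4 + 24*k**3 + 58*k**2 + 43*k + 2)/(k**2 + 7*k + 12)
(s_(k+1) − s_k) − t_k = 4*(-2*k**3 - 14*k**2 - 24*k - 5)/(k**2 + 7*k + 12)

Invalid: residual 4*(-2*k**3 - 14*k**2 - 24*k - 5)/(k**2 + 7*k + 12) ≠ 0.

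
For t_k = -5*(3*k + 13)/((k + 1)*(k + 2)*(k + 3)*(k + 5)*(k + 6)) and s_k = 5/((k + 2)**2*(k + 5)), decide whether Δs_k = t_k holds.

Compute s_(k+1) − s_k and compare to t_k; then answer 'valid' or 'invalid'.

Invalid: residual 20*(k**2 + 7*k + 11)/(k**7 + 22*k**6 + 198*k**5 + 944*k**4 + 2573*k**3 + 4002*k**2 + 3276*k + 1080) ≠ 0.

s_(k+1) = 5/((k + 3)**2*(k + 6))
s_(k+1) − s_k = 5/((k + 3)**2*(k + 6)) - 5/((k + 2)**2*(k + 5))
(s_(k+1) − s_k) − t_k = 20*(k**2 + 7*k + 11)/(k**7 + 22*k**6 + 198*k**5 + 944*k**4 + 2573*k**3 + 4002*k**2 + 3276*k + 1080)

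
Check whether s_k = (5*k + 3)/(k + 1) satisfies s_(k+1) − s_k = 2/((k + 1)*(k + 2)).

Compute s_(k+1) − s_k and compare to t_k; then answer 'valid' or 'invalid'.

valid; difference matches t_k

s_(k+1) = (5*k + 8)/(k + 2)
s_(k+1) − s_k = 2/(k**2 + 3*k + 2)
(s_(k+1) − s_k) − t_k = 0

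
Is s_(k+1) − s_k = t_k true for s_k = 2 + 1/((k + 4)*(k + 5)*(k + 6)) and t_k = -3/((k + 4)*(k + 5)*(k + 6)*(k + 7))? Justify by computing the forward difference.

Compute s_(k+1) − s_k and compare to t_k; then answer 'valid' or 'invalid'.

valid; difference matches t_k

s_(k+1) = 2 + 1/((k + 5)*(k + 6)*(k + 7))
s_(k+1) − s_k = -3/((k + 4)*(k + 5)*(k + 6)*(k + 7))
(s_(k+1) − s_k) − t_k = 0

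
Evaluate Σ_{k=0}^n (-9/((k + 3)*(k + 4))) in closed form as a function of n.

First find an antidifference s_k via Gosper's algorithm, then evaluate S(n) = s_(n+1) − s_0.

The ratio is (k + 3)/(k + 5).
So A=k + 3 and B=k + 5, with C=1.
Key eq: (k + 3)·f(k+1) = (k + 4)·f(k) + (1).
Bound: deg f ≤ 1.
Coefficient equations give f(k) = k/3.
Certificate R = B(k−1)f/C = k*(k + 4)/3 gives s_k = -3*k/(k + 3).
s_(k+1) − s_k = -9/(k**2 + 7*k + 12) = t_k.
Evaluate: s_(n+1) = 3*(-n - 1)/(n + 4); subtract s_(0) = 0 ⇒ S(n) = 3*(-n - 1)/(n + 4).

S(n) = 3*(-n - 1)/(n + 4)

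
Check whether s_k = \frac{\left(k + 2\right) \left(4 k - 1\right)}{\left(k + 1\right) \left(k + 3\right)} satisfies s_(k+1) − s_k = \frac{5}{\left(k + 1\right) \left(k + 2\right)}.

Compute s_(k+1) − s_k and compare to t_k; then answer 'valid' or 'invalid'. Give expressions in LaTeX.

Invalid: residual \frac{4 k^{2} + 2 k - 17}{k^{4} + 10 k^{3} + 35 k^{2} + 50 k + 24} ≠ 0.

s_(k+1) = (k + 3)*(4*k + 3)/((k + 2)*(k + 4))
s_(k+1) − s_k = (9*k**2 + 37*k + 43)/(k**4 + 10*k**3 + 35*k**2 + 50*k + 24)
(s_(k+1) − s_k) − t_k = (4*k**2 + 2*k - 17)/(k**4 + 10*k**3 + 35*k**2 + 50*k + 24)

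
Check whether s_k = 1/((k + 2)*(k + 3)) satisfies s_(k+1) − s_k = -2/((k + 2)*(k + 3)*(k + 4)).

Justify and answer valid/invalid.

s_(k+1) = 1/((k + 3)*(k + 4))
s_(k+1) − s_k = -2/(k**3 + 9*k**2 + 26*k + 24)
(s_(k+1) − s_k) − t_k = 0

valid (s_(k+1) − s_k reduces to t_k)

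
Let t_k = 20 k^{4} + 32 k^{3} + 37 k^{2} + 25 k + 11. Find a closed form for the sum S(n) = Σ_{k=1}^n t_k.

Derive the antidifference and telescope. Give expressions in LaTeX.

t_(k+1)/t_k = (20*k**4 + 112*k**3 + 253*k**2 + 275*k + 125)/(20*k**4 + 32*k**3 + 37*k**2 + 25*k + 11).
Take A(k)=1, B(k)=1, C(k)=k**4 + 8*k**3/5 + 37*k**2/20 + 5*k/4 + 11/20.
f must satisfy (1)·f(k+1) − (1)·f(k) = k**4 + 8*k**3/5 + 37*k**2/20 + 5*k/4 + 11/20.
deg f ≤ 5 (via 0,0,4).
Match coefficients ⇒ f(k) = k*(4*k**4 - 2*k**3 + 3*k**2 + 2*k + 4)/20.
Get s_k = R·t_k = k*(4*k**4 - 2*k**3 + 3*k**2 + 2*k + 4) with R(k) = B(k−1)f(k)/C(k) = k*(4*k**4 - 2*k**3 + 3*k**2 + 2*k + 4)/(20*k**4 + 32*k**3 + 37*k**2 + 25*k + 11).
Δs = 20*k**4 + 32*k**3 + 37*k**2 + 25*k + 11, as required.
Evaluate: s_(n+1) = 4*n**5 + 18*n**4 + 35*n**3 + 39*n**2 + 29*n + 11; subtract s_(1) = 11 ⇒ S(n) = n*(4*n**4 + 18*n**3 + 35*n**2 + 39*n + 29).

S(n) = n \left(4 n^{4} + 18 n^{3} + 35 n^{2} + 39 n + 29\right)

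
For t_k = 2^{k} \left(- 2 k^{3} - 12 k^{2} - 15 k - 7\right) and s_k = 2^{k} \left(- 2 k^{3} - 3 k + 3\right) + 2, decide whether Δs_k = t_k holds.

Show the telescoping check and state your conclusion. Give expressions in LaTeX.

s_(k+1) = -2*2**k*(3*k + 2*(k + 1)**3) + 2
s_(k+1) − s_k = 2**k*(2*k**3 - 3*k - 4*(k + 1)**3 - 3)
(s_(k+1) − s_k) − t_k = 0

Valid: the claim telescopes to t_k.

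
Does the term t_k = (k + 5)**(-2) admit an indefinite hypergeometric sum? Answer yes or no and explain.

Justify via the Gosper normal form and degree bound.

Ratio r(k) = (k + 5)**2/(k + 6)**2.
Gosper form: A/B · C(k+1)/C(k) with A=k**2 + 10*k + 25, B=k**2 + 12*k + 36, C=1.
Solve (k**2 + 10*k + 25)·f(k+1) − (k**2 + 10*k + 25)·f(k) = 1.
From deg A=2, deg B=2, deg C=0: d=0.
Put f(k) = c0: A·f(k+1) − B(k−1)·f(k) − C = -1; need -1 = 0 — inconsistent ⇒ no f, not summable.

No — t_k has no hypergeometric antidifference.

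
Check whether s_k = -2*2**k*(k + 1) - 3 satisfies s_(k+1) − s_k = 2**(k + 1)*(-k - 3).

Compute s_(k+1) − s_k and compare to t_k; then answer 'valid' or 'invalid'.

valid (s_(k+1) − s_k reduces to t_k)

s_(k+1) = -4*2**k*(k + 2) - 3
s_(k+1) − s_k = 2**(k + 1)*(-k - 3)
(s_(k+1) − s_k) − t_k = 0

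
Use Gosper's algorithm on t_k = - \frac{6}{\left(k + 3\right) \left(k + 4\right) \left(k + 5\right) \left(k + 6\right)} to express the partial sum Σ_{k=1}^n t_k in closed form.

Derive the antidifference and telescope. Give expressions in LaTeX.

S(n) = \frac{n \left(- n^{2} - 15 n - 74\right)}{60 \left(n^{3} + 15 n^{2} + 74 n + 120\right)}

t_(k+1)/t_k = (k + 3)/(k + 7).
So A=k + 3 and B=k + 7, with C=1.
Solve (k + 3)·f(k+1) − (k + 6)·f(k) = 1.
From deg A=1, deg B=1, deg C=0: d=3.
A polynomial solution: f(k) = k*(k**2 + 12*k + 47)/180.
So s_k = (B(k−1)f/C)·t_k = (k*(k + 6)*(k**2 + 12*k + 47)/180)·t_k = k*(-k**2 - 12*k - 47)/(30*(k + 3)*(k + 4)*(k + 5)).
Check: Δs_k = -6/(k**4 + 18*k**3 + 119*k**2 + 342*k + 360). ✓
Evaluate: s_(n+1) = (-n**3 - 15*n**2 - 74*n - 60)/(30*(n**3 + 15*n**2 + 74*n + 120)); subtract s_(1) = -1/60 ⇒ S(n) = n*(-n**2 - 15*n - 74)/(60*(n**3 + 15*n**2 + 74*n + 120)).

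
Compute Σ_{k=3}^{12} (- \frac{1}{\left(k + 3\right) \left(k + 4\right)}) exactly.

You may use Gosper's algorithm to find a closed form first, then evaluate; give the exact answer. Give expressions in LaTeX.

Σ = -5/48

Compute t_(k+1)/t_k: get (k + 3)/(k + 5).
Take A(k)=k + 3, B(k)=k + 5, C(k)=1.
Solve (k + 3)·f(k+1) − (k + 4)·f(k) = 1.
From deg A=1, deg B=1, deg C=0: d=1.
Coefficient equations give f(k) = k/3.
Then R = B(k−1)f/C = k*(k + 4)/3, so s_k = R(k)·t_k = -k/(3*k + 9).
Δs = -1/(k**2 + 7*k + 12), as required.
Sum = s_(13) − s_(3); s_(13) = -13/48, s_(3) = -1/6 ⇒ -5/48.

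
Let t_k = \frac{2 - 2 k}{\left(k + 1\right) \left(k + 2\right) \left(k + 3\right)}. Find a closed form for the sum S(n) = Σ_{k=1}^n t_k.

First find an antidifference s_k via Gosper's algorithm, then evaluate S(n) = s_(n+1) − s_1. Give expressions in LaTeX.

Compute t_(k+1)/t_k: get k*(k + 1)/((k - 1)*(k + 4)).
A = k + 1, B = k + 4, C = k - 1.
Key eq: (k + 1)·f(k+1) = (k + 3)·f(k) + (k - 1).
Degrees (1,1,1) ⇒ d ≤ 2.
Solving with deg f ≤ 2: f(k) = -k.
Then R = B(k−1)f/C = -k*(k + 3)/(k - 1), so s_k = R(k)·t_k = 2*k/((k + 1)*(k + 2)).
s_(k+1) − s_k = 2*(1 - k)/(k**3 + 6*k**2 + 11*k + 6) = t_k.
Σ_(k=1)^n t_k = s_(n+1) − s_(1) = (2*(n + 1)/(n**2 + 5*n + 6)) − (1/3), i.e. n*(1 - n)/(3*(n**2 + 5*n + 6)).

S(n) = \frac{n \left(1 - n\right)}{3 \left(n^{2} + 5 n + 6\right)}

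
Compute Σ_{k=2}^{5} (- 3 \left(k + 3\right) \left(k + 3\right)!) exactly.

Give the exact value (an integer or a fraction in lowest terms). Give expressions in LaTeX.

Σ = -1088280

Step 1: r(k) = (k + 4)**2/(k + 3).
Take A(k)=k + 4, B(k)=1, C(k)=k + 3.
Need (k + 4)·f(k+1) − (1)·f(k) = k + 3.
Bound: deg f ≤ 0.
A polynomial solution: f(k) = 1.
So s_k = (B(k−1)f/C)·t_k = (1/(k + 3))·t_k = -3*factorial(k + 3).
Verify: -3*(k + 3)*factorial(k + 3) matches t_k.
Σ_(k=2)^(5) t_k = s_(6) − s_(2) = -1088640 − (-360) = -1088280.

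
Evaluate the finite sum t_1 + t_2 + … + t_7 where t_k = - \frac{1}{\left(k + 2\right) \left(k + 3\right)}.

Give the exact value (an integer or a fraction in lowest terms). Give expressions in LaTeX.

Σ = -7/30

r(k) = (k + 2)/(k + 4) after simplifying.
Normal form (A,B,C) = (k + 2, k + 4, 1).
f must satisfy (k + 2)·f(k+1) − (k + 3)·f(k) = 1.
deg f ≤ 1 (via 1,1,0).
Match coefficients ⇒ f(k) = k/2.
R(k) = B(k−1)·f(k)/C(k) = k*(k + 3)/2; s_k = R·t_k = -k/(2*k + 4).
s_(k+1) − s_k = -1/(k**2 + 5*k + 6) = t_k.
Sum = s_(8) − s_(1); s_(8) = -2/5, s_(1) = -1/6 ⇒ -7/30.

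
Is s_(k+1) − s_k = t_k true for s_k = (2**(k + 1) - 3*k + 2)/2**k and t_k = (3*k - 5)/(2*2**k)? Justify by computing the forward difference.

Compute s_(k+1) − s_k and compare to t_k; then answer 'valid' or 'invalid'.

s_(k+1) = (4*2**k - 3*k - 1)/(2*2**k)
s_(k+1) − s_k = (3*k - 5)/(2*2**k)
(s_(k+1) − s_k) − t_k = 0

Valid — Δs_k = t_k.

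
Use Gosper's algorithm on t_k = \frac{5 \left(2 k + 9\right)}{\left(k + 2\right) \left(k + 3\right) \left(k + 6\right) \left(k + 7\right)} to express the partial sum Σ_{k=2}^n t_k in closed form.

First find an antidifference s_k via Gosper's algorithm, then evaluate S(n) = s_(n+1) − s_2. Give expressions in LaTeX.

S(n) = \frac{5 \left(n^{2} + 10 n - 11\right)}{32 \left(n^{2} + 10 n + 21\right)}

r(k) = (k + 2)*(k + 6)*(2*k + 11)/((k + 4)*(k + 8)*(2*k + 9)) after simplifying.
A = k + 2, B = k + 8, C = k**3 + 27*k**2/2 + 121*k/2 + 90.
Need (k + 2)·f(k+1) − (k + 7)·f(k) = k**3 + 27*k**2/2 + 121*k/2 + 90.
Bound: deg f ≤ 5.
Coefficient equations give f(k) = k*(k + 3)*(k + 4)*(k + 5)*(k + 8)/24.
Get s_k = R·t_k = 5*k*(k + 8)/(12*(k**2 + 8*k + 12)) with R(k) = B(k−1)f(k)/C(k) = k*(k + 3)*(k + 7)*(k + 8)/(12*(2*k + 9)).
s_(k+1) − s_k = 5*(2*k + 9)/(k**4 + 18*k**3 + 113*k**2 + 288*k + 252) = t_k.
s_(n+1) = 5*(n**2 + 10*n + 9)/(12*(n**2 + 10*n + 21)) and s_(2) = 25/96, so S(n) = 5*(n**2 + 10*n - 11)/(32*(n**2 + 10*n + 21)).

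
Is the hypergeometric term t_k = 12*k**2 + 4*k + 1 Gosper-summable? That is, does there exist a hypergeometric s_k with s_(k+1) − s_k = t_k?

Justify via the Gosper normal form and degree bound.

Yes. s_k = k*(4*k**2 - 4*k + 1).

Ratio r(k) = (12*k**2 + 28*k + 17)/(12*k**2 + 4*k + 1).
Normal form (A,B,C) = (1, 1, k**2 + k/3 + 1/12).
f must satisfy (1)·f(k+1) − (1)·f(k) = k**2 + k/3 + 1/12.
deg f ≤ 3 (via 0,0,2).
Match coefficients ⇒ f(k) = k*(2*k - 1)**2/12.
R(k) = B(k−1)·f(k)/C(k) = k*(2*k - 1)**2/(12*k**2 + 4*k + 1); s_k = R·t_k = k*(4*k**2 - 4*k + 1).
Check: Δs_k = 12*k**2 + 4*k + 1. ✓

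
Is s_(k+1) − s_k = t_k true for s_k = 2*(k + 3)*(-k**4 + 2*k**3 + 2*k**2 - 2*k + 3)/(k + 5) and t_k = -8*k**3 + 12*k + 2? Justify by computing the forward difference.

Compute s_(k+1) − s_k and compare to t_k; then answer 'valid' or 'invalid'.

Invalid: residual 4*(3*k**4 + 22*k**3 - 4*k**2 - 33*k - 2)/(k**2 + 11*k + 30) ≠ 0.

s_(k+1) = 2*(-k**5 - 6*k**4 - 6*k**3 + 12*k**2 + 20*k + 16)/(k + 6)
s_(k+1) − s_k = 2*(-4*k**5 - 38*k**4 - 70*k**3 + 59*k**2 + 125*k + 26)/(k**2 + 11*k + 30)
(s_(k+1) − s_k) − t_k = 4*(3*k**4 + 22*k**3 - 4*k**2 - 33*k - 2)/(k**2 + 11*k + 30)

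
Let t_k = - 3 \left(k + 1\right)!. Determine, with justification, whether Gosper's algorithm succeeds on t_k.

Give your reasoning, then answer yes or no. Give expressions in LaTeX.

No — key equation has no polynomial f.

Step 1: r(k) = k + 2.
Factor: A=k + 2; B=1; C=1.
Need (k + 2)·f(k+1) − (1)·f(k) = 1.
Degrees (1,0,0) ⇒ d ≤ -1.
deg f ≤ -1 is impossible — no certificate.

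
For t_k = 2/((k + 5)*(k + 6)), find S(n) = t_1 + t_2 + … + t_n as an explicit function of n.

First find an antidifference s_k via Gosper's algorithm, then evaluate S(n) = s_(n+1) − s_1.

r(k) = (k + 5)/(k + 7) after simplifying.
A = k + 5, B = k + 7, C = 1.
Need (k + 5)·f(k+1) − (k + 6)·f(k) = 1.
deg f ≤ 1 (via 1,1,0).
Solve for f: f(k) = k/5 (degree 1 ≤ 1).
Get s_k = R·t_k = 2*k/(5*(k + 5)) with R(k) = B(k−1)f(k)/C(k) = k*(k + 6)/5.
Δs = 2/(k**2 + 11*k + 30), as required.
s_(n+1) = 2*(n + 1)/(5*(n + 6)) and s_(1) = 1/15, so S(n) = n/(3*(n + 6)).

S(n) = n/(3*(n + 6))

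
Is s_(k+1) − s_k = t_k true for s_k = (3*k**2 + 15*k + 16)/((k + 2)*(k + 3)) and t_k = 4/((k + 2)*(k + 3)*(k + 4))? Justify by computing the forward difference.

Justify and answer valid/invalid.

Valid: the claim telescopes to t_k.

s_(k+1) = (15*k + 3*(k + 1)**2 + 31)/((k + 3)*(k + 4))
s_(k+1) − s_k = 4/(k**3 + 9*k**2 + 26*k + 24)
(s_(k+1) − s_k) − t_k = 0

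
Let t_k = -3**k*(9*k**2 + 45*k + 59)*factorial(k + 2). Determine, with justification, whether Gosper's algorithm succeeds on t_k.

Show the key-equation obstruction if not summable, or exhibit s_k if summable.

Step 1: r(k) = 3*(9*k**3 + 90*k**2 + 302*k + 339)/(9*k**2 + 45*k + 59).
Gosper form: A/B · C(k+1)/C(k) with A=3*k + 9, B=1, C=k**2 + 5*k + 59/9.
Set up (3*k + 9)·f(k+1) − (1)·f(k) − (k**2 + 5*k + 59/9) = 0.
deg f ≤ 1 (via 1,0,2).
Coefficient equations give f(k) = (3*k + 4)/9.
Then R = B(k−1)f/C = (3*k + 4)/(9*k**2 + 45*k + 59), so s_k = R(k)·t_k = -3**k*(3*k + 4)*factorial(k + 2).
s_(k+1) − s_k = -3**k*(9*k**2 + 45*k + 59)*factorial(k + 2) = t_k.

Yes. s_k = -3**k*(3*k + 4)*factorial(k + 2).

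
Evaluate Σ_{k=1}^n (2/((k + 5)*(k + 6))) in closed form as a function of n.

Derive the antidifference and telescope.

S(n) = n/(3*(n + 6))

The ratio is (k + 5)/(k + 7).
So A=k + 5 and B=k + 7, with C=1.
f must satisfy (k + 5)·f(k+1) − (k + 6)·f(k) = 1.
Degrees (1,1,0) ⇒ d ≤ 1.
Solve for f: f(k) = k/5 (degree 1 ≤ 1).
So s_k = (B(k−1)f/C)·t_k = (k*(k + 6)/5)·t_k = 2*k/(5*(k + 5)).
s_(k+1) − s_k = 2/(k**2 + 11*k + 30) = t_k.
Σ_(k=1)^n t_k = s_(n+1) − s_(1) = (2*(n + 1)/(5*(n + 6))) − (1/15), i.e. n/(3*(n + 6)).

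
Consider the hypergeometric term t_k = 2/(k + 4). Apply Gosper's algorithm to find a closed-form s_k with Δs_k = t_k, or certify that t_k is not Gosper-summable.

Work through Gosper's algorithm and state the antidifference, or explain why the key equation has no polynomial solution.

not Gosper-summable; s_k does not exist

Ratio r(k) = (k + 4)/(k + 5).
So A=k + 4 and B=k + 5, with C=1.
Solve (k + 4)·f(k+1) − (k + 4)·f(k) = 1.
From deg A=1, deg B=1, deg C=0: d=0.
Put f(k) = c0: A·f(k+1) − B(k−1)·f(k) − C = -1; need -1 = 0 — inconsistent ⇒ no f, not summable.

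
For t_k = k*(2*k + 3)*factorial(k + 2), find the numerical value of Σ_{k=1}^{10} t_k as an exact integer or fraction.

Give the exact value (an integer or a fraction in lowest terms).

Step 1: r(k) = (k + 1)*(k + 3)*(2*k + 5)/(k*(2*k + 3)).
Factor: A=k + 3; B=1; C=k**2 + 3*k/2.
Key eq: (k + 3)·f(k+1) = (1)·f(k) + (k**2 + 3*k/2).
Bound: deg f ≤ 1.
Solving with deg f ≤ 1: f(k) = (2*k - 3)/2.
Certificate R = B(k−1)f/C = (2*k - 3)/(k*(2*k + 3)) gives s_k = (2*k - 3)*factorial(k + 2).
Verify: k*(2*k + 3)*factorial(k + 2) matches t_k.
Telescoping: Σ = s_(11) − s_(1) = 118313395200 − (-6) = 118313395206.

Σ = 118313395206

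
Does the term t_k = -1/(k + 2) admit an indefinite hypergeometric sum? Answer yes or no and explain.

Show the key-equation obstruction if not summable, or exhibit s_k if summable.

No — the linear system for f has no solution.

r(k) = (k + 2)/(k + 3) after simplifying.
Gosper form: A/B · C(k+1)/C(k) with A=k + 2, B=k + 3, C=1.
f must satisfy (k + 2)·f(k+1) − (k + 2)·f(k) = 1.
deg f ≤ 0 (via 1,1,0).
f = c0 ⇒ A·f(k+1) − B(k−1)·f(k) − C = -1. The system {-1 = 0} is inconsistent; no antidifference.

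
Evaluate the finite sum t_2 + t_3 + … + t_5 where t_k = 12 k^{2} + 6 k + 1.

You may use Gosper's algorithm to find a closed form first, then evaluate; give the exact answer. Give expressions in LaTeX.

Σ = 736

Compute t_(k+1)/t_k: get (12*k**2 + 30*k + 19)/(12*k**2 + 6*k + 1).
Normal form (A,B,C) = (1, 1, k**2 + k/2 + 1/12).
f must satisfy (1)·f(k+1) − (1)·f(k) = k**2 + k/2 + 1/12.
d = 3 from the (0,0,2) case.
Coefficient equations give f(k) = k**2*(4*k - 3)/12.
Certificate R = B(k−1)f/C = k**2*(4*k - 3)/(12*k**2 + 6*k + 1) gives s_k = k**2*(4*k - 3).
s_(k+1) − s_k = 12*k**2 + 6*k + 1 = t_k.
Evaluate s at k=6 and k=2: 756 and 20; difference 736.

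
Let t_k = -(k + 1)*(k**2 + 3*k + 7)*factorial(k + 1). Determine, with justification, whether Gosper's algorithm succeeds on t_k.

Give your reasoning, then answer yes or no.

Yes. s_k = -(k**2 + k + 3)*factorial(k + 1).

The ratio is (k + 2)**2*(3*k + (k + 1)**2 + 10)/((k + 1)*(k**2 + 3*k + 7)).
Take A(k)=k + 2, B(k)=1, C(k)=k**3 + 4*k**2 + 10*k + 7.
Need (k + 2)·f(k+1) − (1)·f(k) = k**3 + 4*k**2 + 10*k + 7.
deg f ≤ 2 (via 1,0,3).
Solving with deg f ≤ 2: f(k) = k**2 + k + 3.
Get s_k = R·t_k = -(k**2 + k + 3)*factorial(k + 1) with R(k) = B(k−1)f(k)/C(k) = (k**2 + k + 3)/((k + 1)*(k**2 + 3*k + 7)).
Δs = -(k + 1)*(k**2 + 3*k + 7)*factorial(k + 1), as required.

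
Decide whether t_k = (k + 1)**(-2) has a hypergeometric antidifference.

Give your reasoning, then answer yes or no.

No — t_k has no hypergeometric antidifference.

r(k) = (k + 1)**2/(k + 2)**2 after simplifying.
Gosper form: A/B · C(k+1)/C(k) with A=k**2 + 2*k + 1, B=k**2 + 4*k + 4, C=1.
Set up (k**2 + 2*k + 1)·f(k+1) − (k**2 + 2*k + 1)·f(k) − (1) = 0.
Degrees (2,2,0) ⇒ d ≤ 0.
Generic f = c0 gives residual -1; -1 = 0 cannot hold, so t_k is not Gosper-summable.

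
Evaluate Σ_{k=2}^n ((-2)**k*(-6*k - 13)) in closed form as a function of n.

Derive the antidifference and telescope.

Ratio r(k) = 2*(-6*k - 19)/(6*k + 13).
Gosper form: A/B · C(k+1)/C(k) with A=-2, B=1, C=k + 13/6.
Set up (-2)·f(k+1) − (1)·f(k) − (k + 13/6) = 0.
Degrees (0,0,1) ⇒ d ≤ 1.
Solve for f: f(k) = -(2*k + 3)/6 (degree 1 ≤ 1).
R(k) = B(k−1)·f(k)/C(k) = -(2*k + 3)/(6*k + 13); s_k = R·t_k = (-2)**k*(2*k + 3).
Check: Δs_k = (-2)**k*(-6*k - 13). ✓
Telescope: S(n) = s_(n+1) − s_(2) = (-2)**(n + 1)*(2*n + 5) − (28) = -10*(-2)**n + 2*(-2)**(n + 1)*n - 28.

S(n) = -10*(-2)**n + 2*(-2)**(n + 1)*n - 28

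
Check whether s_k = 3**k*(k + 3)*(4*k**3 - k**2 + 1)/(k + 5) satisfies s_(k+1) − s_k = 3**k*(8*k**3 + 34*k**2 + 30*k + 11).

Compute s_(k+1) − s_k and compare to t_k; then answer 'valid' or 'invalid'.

Invalid: residual 3**k*(-16*k**4 - 140*k**3 - 402*k**2 - 322*k - 108)/(k**2 + 11*k + 30) ≠ 0.

s_(k+1) = 3**(k + 1)*(k + 4)*(4*(k + 1)**3 - (k + 1)**2 + 1)/(k + 6)
s_(k+1) − s_k = 3**k*(8*k**5 + 106*k**4 + 504*k**3 + 959*k**2 + 699*k + 222)/(k**2 + 11*k + 30)
(s_(k+1) − s_k) − t_k = 3**k*(-16*k**4 - 140*k**3 - 402*k**2 - 322*k - 108)/(k**2 + 11*k + 30)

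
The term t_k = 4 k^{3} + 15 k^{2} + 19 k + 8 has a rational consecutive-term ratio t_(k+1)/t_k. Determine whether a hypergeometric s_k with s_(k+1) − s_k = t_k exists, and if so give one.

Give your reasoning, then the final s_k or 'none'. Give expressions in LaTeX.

r(k) = (4*k**3 + 27*k**2 + 61*k + 46)/(4*k**3 + 15*k**2 + 19*k + 8) after simplifying.
A = 1, B = 1, C = k**3 + 15*k**2/4 + 19*k/4 + 2.
f must satisfy (1)·f(k+1) − (1)·f(k) = k**3 + 15*k**2/4 + 19*k/4 + 2.
d = 4 from the (0,0,3) case.
A polynomial solution: f(k) = k*(k + 1)**3/4.
R(k) = B(k−1)·f(k)/C(k) = k*(k + 1)**2/(4*k**2 + 11*k + 8); s_k = R·t_k = k*(k**3 + 3*k**2 + 3*k + 1).
s_(k+1) − s_k = 4*k**3 + 15*k**2 + 19*k + 8 = t_k.

s_k = k \left(k^{3} + 3 k^{2} + 3 k + 1\right)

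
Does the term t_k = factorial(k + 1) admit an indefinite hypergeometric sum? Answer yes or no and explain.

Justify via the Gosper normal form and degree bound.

r(k) = k + 2 after simplifying.
Normal form (A,B,C) = (k + 2, 1, 1).
Need (k + 2)·f(k+1) − (1)·f(k) = 1.
Degrees (1,0,0) ⇒ d ≤ -1.
d = -1 < 0 ⇒ no nonzero polynomial f; not summable.

No — key equation has no polynomial f.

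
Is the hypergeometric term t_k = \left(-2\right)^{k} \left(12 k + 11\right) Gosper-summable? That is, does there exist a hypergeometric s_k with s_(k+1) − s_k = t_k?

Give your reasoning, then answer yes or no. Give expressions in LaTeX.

Yes. s_k = \left(-2\right)^{k} \left(- 4 k - 1\right).

t_(k+1)/t_k = 2*(-12*k - 23)/(12*k + 11).
So A=-2 and B=1, with C=k + 11/12.
f must satisfy (-2)·f(k+1) − (1)·f(k) = k + 11/12.
deg f ≤ 1 (via 0,0,1).
Match coefficients ⇒ f(k) = -(4*k + 1)/12.
Get s_k = R·t_k = (-2)**k*(-4*k - 1) with R(k) = B(k−1)f(k)/C(k) = -(4*k + 1)/(12*k + 11).
Δs = (-2)**k*(12*k + 11), as required.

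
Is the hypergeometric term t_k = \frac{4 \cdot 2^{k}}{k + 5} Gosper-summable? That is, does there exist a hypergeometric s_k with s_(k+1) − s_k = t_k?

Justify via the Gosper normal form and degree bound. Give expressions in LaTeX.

r(k) = 2*(k + 5)/(k + 6) after simplifying.
Normal form (A,B,C) = (2*k + 10, k + 6, 1).
f must satisfy (2*k + 10)·f(k+1) − (k + 5)·f(k) = 1.
Bound: deg f ≤ -1.
Negative degree bound (-1): no f exists, t_k not Gosper-summable.

No — key equation has no polynomial f.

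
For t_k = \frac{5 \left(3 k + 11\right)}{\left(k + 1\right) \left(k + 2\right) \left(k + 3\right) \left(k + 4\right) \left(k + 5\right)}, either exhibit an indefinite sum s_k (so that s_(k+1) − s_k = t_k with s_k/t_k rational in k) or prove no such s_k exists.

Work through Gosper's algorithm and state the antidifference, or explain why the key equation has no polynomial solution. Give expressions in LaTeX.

s_k = \frac{5 k \left(k^{2} + 7 k + 14\right)}{8 \left(k^{3} + 7 k^{2} + 14 k + 8\right)}

Step 1: r(k) = (k + 1)*(3*k + 14)/((k + 6)*(3*k + 11)).
So A=k + 1 and B=k + 6, with C=k + 11/3.
f must satisfy (k + 1)·f(k+1) − (k + 5)·f(k) = k + 11/3.
deg f ≤ 4 (via 1,1,1).
Coefficient equations give f(k) = k*(k + 3)*(k**2 + 7*k + 14)/24.
Then R = B(k−1)f/C = k*(k + 3)*(k + 5)*(k**2 + 7*k + 14)/(8*(3*k + 11)), so s_k = R(k)·t_k = 5*k*(k**2 + 7*k + 14)/(8*(k**3 + 7*k**2 + 14*k + 8)).
Δs = 5*(3*k + 11)/(k**5 + 15*k**4 + 85*k**3 + 225*k**2 + 274*k + 120), as required.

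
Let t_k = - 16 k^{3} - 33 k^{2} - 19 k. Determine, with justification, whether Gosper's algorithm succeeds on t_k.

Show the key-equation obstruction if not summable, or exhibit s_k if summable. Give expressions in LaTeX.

The ratio is (16*k**3 + 81*k**2 + 133*k + 68)/(k*(16*k**2 + 33*k + 19)).
So A=1 and B=1, with C=k**3 + 33*k**2/16 + 19*k/16.
Need (1)·f(k+1) − (1)·f(k) = k**3 + 33*k**2/16 + 19*k/16.
d = 4 from the (0,0,3) case.
Match coefficients ⇒ f(k) = k*(k - 1)*(4*k**2 + 7*k + 4)/16.
Get s_k = R·t_k = k*(-4*k**3 - 3*k**2 + 3*k + 4) with R(k) = B(k−1)f(k)/C(k) = (k - 1)*(4*k**2 + 7*k + 4)/(16*k**2 + 33*k + 19).
Check: Δs_k = k*(-16*k**2 - 33*k - 19). ✓

Yes. s_k = k \left(- 4 k^{3} - 3 k^{2} + 3 k + 4\right).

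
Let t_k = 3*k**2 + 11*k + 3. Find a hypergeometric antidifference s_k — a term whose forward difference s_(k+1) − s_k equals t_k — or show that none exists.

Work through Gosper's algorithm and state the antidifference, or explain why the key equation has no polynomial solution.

s_k = k*(k**2 + 4*k - 2)

t_(k+1)/t_k = (3*k**2 + 17*k + 17)/(3*k**2 + 11*k + 3).
Take A(k)=1, B(k)=1, C(k)=k**2 + 11*k/3 + 1.
Set up (1)·f(k+1) − (1)·f(k) − (k**2 + 11*k/3 + 1) = 0.
From deg A=0, deg B=0, deg C=2: d=3.
Solve for f: f(k) = k*(k**2 + 4*k - 2)/3 (degree 3 ≤ 3).
R(k) = B(k−1)·f(k)/C(k) = k*(k**2 + 4*k - 2)/(3*k**2 + 11*k + 3); s_k = R·t_k = k*(k**2 + 4*k - 2).
Δs = 3*k**2 + 11*k + 3, as required.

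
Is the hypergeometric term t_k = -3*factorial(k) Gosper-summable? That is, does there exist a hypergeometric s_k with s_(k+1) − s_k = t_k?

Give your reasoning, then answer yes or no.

The ratio is k + 1.
Factor: A=k + 1; B=1; C=1.
Set up (k + 1)·f(k+1) − (1)·f(k) − (1) = 0.
d = -1 from the (1,0,0) case.
Negative degree bound (-1): no f exists, t_k not Gosper-summable.

No — key equation has no polynomial f.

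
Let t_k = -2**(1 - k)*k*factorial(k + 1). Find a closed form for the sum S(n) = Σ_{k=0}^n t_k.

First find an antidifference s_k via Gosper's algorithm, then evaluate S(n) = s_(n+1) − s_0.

Step 1: r(k) = (k + 1)*(k + 2)/(2*k).
Gosper form: A/B · C(k+1)/C(k) with A=k/2 + 1, B=1, C=k.
Solve (k/2 + 1)·f(k+1) − (1)·f(k) = k.
Bound: deg f ≤ 0.
Solve for f: f(k) = 2 (degree 0 ≤ 0).
R(k) = B(k−1)·f(k)/C(k) = 2/k; s_k = R·t_k = -2**(2 - k)*factorial(k + 1).
Verify: -2**(1 - k)*k*factorial(k + 1) matches t_k.
Telescope: S(n) = s_(n+1) − s_(0) = -2**(1 - n)*factorial(n + 2) − (-4) = 4 - 2*factorial(n + 2)/2**n.

S(n) = 4 - 2*factorial(n + 2)/2**n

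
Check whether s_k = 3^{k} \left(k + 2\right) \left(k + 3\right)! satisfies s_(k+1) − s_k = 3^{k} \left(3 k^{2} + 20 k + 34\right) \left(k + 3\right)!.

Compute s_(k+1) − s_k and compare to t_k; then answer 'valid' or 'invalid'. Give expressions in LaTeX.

valid (s_(k+1) − s_k reduces to t_k)

s_(k+1) = 3**(k + 1)*(k + 3)*factorial(k + 4)
s_(k+1) − s_k = 3**k*(3*k**2 + 20*k + 34)*factorial(k + 3)
(s_(k+1) − s_k) − t_k = 0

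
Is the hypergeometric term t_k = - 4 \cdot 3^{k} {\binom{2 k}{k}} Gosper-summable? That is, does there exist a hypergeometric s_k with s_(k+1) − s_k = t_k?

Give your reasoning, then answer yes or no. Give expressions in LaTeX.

No — negative degree bound, so no certificate f.

Compute t_(k+1)/t_k: get 6*(2*k + 1)/(k + 1).
Normal form (A,B,C) = (12*k + 6, k + 1, 1).
Need (12*k + 6)·f(k+1) − (k)·f(k) = 1.
d = -1 from the (1,1,0) case.
Negative degree bound (-1): no f exists, t_k not Gosper-summable.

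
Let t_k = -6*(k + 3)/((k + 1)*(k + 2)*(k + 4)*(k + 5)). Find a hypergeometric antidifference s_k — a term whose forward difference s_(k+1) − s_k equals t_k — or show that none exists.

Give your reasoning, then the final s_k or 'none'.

s_k = 3*k*(-k - 5)/(4*(k**2 + 5*k + 4))

Compute t_(k+1)/t_k: get (k + 1)*(k + 4)**2/((k + 3)**2*(k + 6)).
Normal form (A,B,C) = (k + 1, k + 6, k**2 + 6*k + 9).
Need (k + 1)·f(k+1) − (k + 5)·f(k) = k**2 + 6*k + 9.
d = 4 from the (1,1,2) case.
Match coefficients ⇒ f(k) = k*(k + 2)*(k + 3)*(k + 5)/8.
Certificate R = B(k−1)f/C = k*(k + 2)*(k + 5)**2/(8*(k + 3)) gives s_k = 3*k*(-k - 5)/(4*(k**2 + 5*k + 4)).
Check: Δs_k = 6*(-k - 3)/(k**4 + 12*k**3 + 49*k**2 + 78*k + 40). ✓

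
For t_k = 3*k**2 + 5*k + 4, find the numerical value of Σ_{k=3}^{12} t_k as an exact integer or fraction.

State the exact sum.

Step 1: r(k) = (3*k**2 + 11*k + 12)/(3*k**2 + 5*k + 4).
A = 1, B = 1, C = k**2 + 5*k/3 + 4/3.
Set up (1)·f(k+1) − (1)·f(k) − (k**2 + 5*k/3 + 4/3) = 0.
deg f ≤ 3 (via 0,0,2).
Solve for f: f(k) = k*(k**2 + k + 2)/3 (degree 3 ≤ 3).
R(k) = B(k−1)·f(k)/C(k) = k*(k**2 + k + 2)/(3*k**2 + 5*k + 4); s_k = R·t_k = k*(k**2 + k + 2).
Verify: 3*k**2 + 5*k + 4 matches t_k.
Evaluate s at k=13 and k=3: 2392 and 42; difference 2350.

Σ = 2350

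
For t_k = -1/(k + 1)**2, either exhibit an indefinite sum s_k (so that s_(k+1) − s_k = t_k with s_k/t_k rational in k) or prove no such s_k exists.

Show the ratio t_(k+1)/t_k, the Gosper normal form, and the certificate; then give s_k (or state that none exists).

Step 1: r(k) = (k + 1)**2/(k + 2)**2.
Gosper form: A/B · C(k+1)/C(k) with A=k**2 + 2*k + 1, B=k**2 + 4*k + 4, C=1.
f must satisfy (k**2 + 2*k + 1)·f(k+1) − (k**2 + 2*k + 1)·f(k) = 1.
Bound: deg f ≤ 0.
Generic f = c0 gives residual -1; -1 = 0 cannot hold, so t_k is not Gosper-summable.

not Gosper-summable; s_k does not exist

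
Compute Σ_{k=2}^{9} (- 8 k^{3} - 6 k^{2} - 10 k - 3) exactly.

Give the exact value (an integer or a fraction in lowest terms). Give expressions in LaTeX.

Σ = -18360

The ratio is (8*k**3 + 30*k**2 + 46*k + 27)/(8*k**3 + 6*k**2 + 10*k + 3).
Take A(k)=1, B(k)=1, C(k)=k**3 + 3*k**2/4 + 5*k/4 + 3/8.
f must satisfy (1)·f(k+1) − (1)·f(k) = k**3 + 3*k**2/4 + 5*k/4 + 3/8.
From deg A=0, deg B=0, deg C=3: d=4.
Match coefficients ⇒ f(k) = k*(2*k**3 - 2*k**2 + 4*k - 1)/8.
Get s_k = R·t_k = k*(-2*k**3 + 2*k**2 - 4*k + 1) with R(k) = B(k−1)f(k)/C(k) = k*(2*k**3 - 2*k**2 + 4*k - 1)/(8*k**3 + 6*k**2 + 10*k + 3).
Check: Δs_k = -8*k**3 - 6*k**2 - 10*k - 3. ✓
Telescoping: Σ = s_(10) − s_(2) = -18390 − (-30) = -18360.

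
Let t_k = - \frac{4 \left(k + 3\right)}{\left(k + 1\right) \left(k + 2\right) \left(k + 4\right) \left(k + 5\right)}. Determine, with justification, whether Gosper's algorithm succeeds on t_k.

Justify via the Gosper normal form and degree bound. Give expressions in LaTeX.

Ratio r(k) = (k + 1)*(k + 4)**2/((k + 3)**2*(k + 6)).
So A=k + 1 and B=k + 6, with C=k**2 + 6*k + 9.
f must satisfy (k + 1)·f(k+1) − (k + 5)·f(k) = k**2 + 6*k + 9.
d = 4 from the (1,1,2) case.
Match coefficients ⇒ f(k) = k*(k + 2)*(k + 3)*(k + 5)/8.
Then R = B(k−1)f/C = k*(k + 2)*(k + 5)**2/(8*(k + 3)), so s_k = R(k)·t_k = k*(-k - 5)/(2*(k**2 + 5*k + 4)).
Δs = 4*(-k - 3)/(k**4 + 12*k**3 + 49*k**2 + 78*k + 40), as required.

Yes. s_k = \frac{k \left(- k - 5\right)}{2 \left(k^{2} + 5 k + 4\right)}.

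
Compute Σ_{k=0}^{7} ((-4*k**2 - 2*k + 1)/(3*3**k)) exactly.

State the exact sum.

t_(k+1)/t_k = (4*k**2 + 10*k + 5)/(3*(4*k**2 + 2*k - 1)).
Normal form (A,B,C) = (1/3, 1, k**2 + k/2 - 1/4).
Need (1/3)·f(k+1) − (1)·f(k) = k**2 + k/2 - 1/4.
From deg A=0, deg B=0, deg C=2: d=2.
Match coefficients ⇒ f(k) = -3*(2*k**2 + 3*k + 2)/4.
R(k) = B(k−1)·f(k)/C(k) = -3*(2*k**2 + 3*k + 2)/(4*k**2 + 2*k - 1); s_k = R·t_k = (2*k**2 + 3*k + 2)/3**k.
Check: Δs_k = (-4*k**2 - 2*k + 1)/(3*3**k). ✓
Evaluate s at k=8 and k=0: 154/6561 and 2; difference -12968/6561.

Σ = -12968/6561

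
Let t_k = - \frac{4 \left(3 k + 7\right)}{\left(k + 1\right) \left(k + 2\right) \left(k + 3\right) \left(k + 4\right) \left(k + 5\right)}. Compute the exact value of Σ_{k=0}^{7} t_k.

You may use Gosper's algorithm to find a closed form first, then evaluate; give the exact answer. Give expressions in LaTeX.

r(k) = (k + 1)*(3*k + 10)/((k + 6)*(3*k + 7)) after simplifying.
So A=k + 1 and B=k + 6, with C=k + 7/3.
Key eq: (k + 1)·f(k+1) = (k + 5)·f(k) + (k + 7/3).
Degrees (1,1,1) ⇒ d ≤ 4.
Match coefficients ⇒ f(k) = k*(k + 2)*(k**2 + 8*k + 19)/36.
R(k) = B(k−1)·f(k)/C(k) = k*(k + 2)*(k + 5)*(k**2 + 8*k + 19)/(12*(3*k + 7)); s_k = R·t_k = k*(-k**2 - 8*k - 19)/(3*(k**3 + 8*k**2 + 19*k + 12)).
Verify: 4*(-3*k - 7)/(k**5 + 15*k**4 + 85*k**3 + 225*k**2 + 274*k + 120) matches t_k.
Evaluate s at k=8 and k=0: -98/297 and 0; difference -98/297.

Σ = -98/297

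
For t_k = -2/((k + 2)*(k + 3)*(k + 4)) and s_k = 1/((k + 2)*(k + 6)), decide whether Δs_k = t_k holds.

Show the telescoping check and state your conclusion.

Invalid: residual 3*(3*k + 16)/(k**5 + 22*k**4 + 185*k**3 + 740*k**2 + 1404*k + 1008) ≠ 0.

s_(k+1) = 1/((k + 3)*(k + 7))
s_(k+1) − s_k = (-2*k - 9)/(k**4 + 18*k**3 + 113*k**2 + 288*k + 252)
(s_(k+1) − s_k) − t_k = 3*(3*k + 16)/(k**5 + 22*k**4 + 185*k**3 + 740*k**2 + 1404*k + 1008)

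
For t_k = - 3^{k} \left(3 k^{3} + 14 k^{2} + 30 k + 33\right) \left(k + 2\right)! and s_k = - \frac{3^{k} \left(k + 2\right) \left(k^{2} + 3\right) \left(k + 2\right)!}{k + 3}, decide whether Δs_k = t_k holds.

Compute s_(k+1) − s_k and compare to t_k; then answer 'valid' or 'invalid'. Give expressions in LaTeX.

s_(k+1) = -3**(k + 1)*(k + 3)*(k**2 + 2*k + 4)*factorial(k + 3)/(k + 4)
s_(k+1) − s_k = -3**k*(3*k**5 + 32*k**4 + 141*k**3 + 340*k**2 + 468*k + 300)*factorial(k + 2)/((k + 3)*(k + 4))
(s_(k+1) − s_k) − t_k = 3**k*(3*k**4 + 23*k**3 + 71*k**2 + 123*k + 96)*factorial(k + 2)/((k + 3)*(k + 4))

Invalid: residual \frac{3^{k} \left(3 k^{4} + 23 k^{3} + 71 k^{2} + 123 k + 96\right) \left(k + 2\right)!}{\left(k + 3\right) \left(k + 4\right)} ≠ 0.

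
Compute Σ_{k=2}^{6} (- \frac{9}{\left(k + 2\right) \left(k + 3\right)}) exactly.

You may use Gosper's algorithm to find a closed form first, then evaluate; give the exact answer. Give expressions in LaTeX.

Σ = -5/4

Step 1: r(k) = (k + 2)/(k + 4).
Take A(k)=k + 2, B(k)=k + 4, C(k)=1.
f must satisfy (k + 2)·f(k+1) − (k + 3)·f(k) = 1.
From deg A=1, deg B=1, deg C=0: d=1.
A polynomial solution: f(k) = k/2.
So s_k = (B(k−1)f/C)·t_k = (k*(k + 3)/2)·t_k = -9*k/(2*k + 4).
Check: Δs_k = -9/(k**2 + 5*k + 6). ✓
Telescoping: Σ = s_(7) − s_(2) = -7/2 − (-9/4) = -5/4.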